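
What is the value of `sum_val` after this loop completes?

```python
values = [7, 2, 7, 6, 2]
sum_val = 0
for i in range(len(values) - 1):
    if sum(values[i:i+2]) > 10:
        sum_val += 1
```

Count windows with sum > 10
`sum_val` takes the values: 0 → 1

Answer: 1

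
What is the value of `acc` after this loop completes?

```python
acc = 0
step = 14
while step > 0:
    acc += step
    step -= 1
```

Sum 14 down to 1
`acc` takes the values: 0 → 14 → 27 → 39 → 50 → 60 → 69 → 77 → 84 → 90 → 95 → 99 → 102 → 104 → 105

Answer: 105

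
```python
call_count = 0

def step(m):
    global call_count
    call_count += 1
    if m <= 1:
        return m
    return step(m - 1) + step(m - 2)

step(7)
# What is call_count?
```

Calls(m) = 1 + Calls(m-1) + Calls(m-2); Calls(0)=Calls(1)=1. For m=7 this gives 41.

Answer: 41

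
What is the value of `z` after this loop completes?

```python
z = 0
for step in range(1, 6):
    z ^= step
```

XOR of 1 to 5
`z` takes the values: 0 → 1 → 3 → 0 → 4 → 1

Answer: 1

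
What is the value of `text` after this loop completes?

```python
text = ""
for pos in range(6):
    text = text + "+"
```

Repeat '+' 6 times
`text` takes the values: "" → "+" → "++" → "+++" → "++++" → "+++++" → "++++++"

Answer: "++++++"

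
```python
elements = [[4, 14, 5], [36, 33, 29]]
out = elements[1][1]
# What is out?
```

Trace:
`elements = [[4, 14, 5], [36, 33, 29]]` → elements = [[4, 14, 5], [36, 33, 29]]
`out = elements[1][1]` → out = 33
So out = 33

Answer: 33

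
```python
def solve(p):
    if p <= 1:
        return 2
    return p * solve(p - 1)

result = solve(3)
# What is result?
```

solve(3) = 3 * 2 * 2 = 12

Answer: 12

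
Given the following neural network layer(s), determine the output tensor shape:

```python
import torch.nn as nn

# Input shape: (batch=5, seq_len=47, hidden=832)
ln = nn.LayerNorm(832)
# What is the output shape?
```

Input: (5, 47, 832) -> Output: (5, 47, 832)

Answer: (5, 47, 832)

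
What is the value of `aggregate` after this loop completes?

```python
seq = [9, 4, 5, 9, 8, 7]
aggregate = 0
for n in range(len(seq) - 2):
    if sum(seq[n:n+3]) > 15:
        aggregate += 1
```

Count windows with sum > 15
`aggregate` takes the values: 0 → 1 → 2 → 3 → 4

Answer: 4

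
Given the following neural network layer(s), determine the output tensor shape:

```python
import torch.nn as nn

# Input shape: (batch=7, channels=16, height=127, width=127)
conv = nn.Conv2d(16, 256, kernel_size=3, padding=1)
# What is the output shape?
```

Input: (7, 16, 127, 127) -> Output: (7, 256, 127, 127)

Answer: (7, 256, 127, 127)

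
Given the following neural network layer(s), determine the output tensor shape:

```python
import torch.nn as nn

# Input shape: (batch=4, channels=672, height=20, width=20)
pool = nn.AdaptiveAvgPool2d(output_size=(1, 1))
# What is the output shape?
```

Input: (4, 672, 20, 20) -> Output: (4, 672, 1, 1)

Answer: (4, 672, 1, 1)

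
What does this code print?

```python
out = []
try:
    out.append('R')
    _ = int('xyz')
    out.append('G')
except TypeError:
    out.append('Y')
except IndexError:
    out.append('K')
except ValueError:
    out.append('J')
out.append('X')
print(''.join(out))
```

Execution trace: 'R' (try body) → 'J' (except ValueError) → 'X' (after the try/except). Output: RJX

Answer: RJX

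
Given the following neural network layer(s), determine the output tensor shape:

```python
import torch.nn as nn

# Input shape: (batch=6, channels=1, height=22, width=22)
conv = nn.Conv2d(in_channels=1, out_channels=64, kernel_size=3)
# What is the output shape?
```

Input: (6, 1, 22, 22) -> Output: (6, 64, 20, 20)

Answer: (6, 64, 20, 20)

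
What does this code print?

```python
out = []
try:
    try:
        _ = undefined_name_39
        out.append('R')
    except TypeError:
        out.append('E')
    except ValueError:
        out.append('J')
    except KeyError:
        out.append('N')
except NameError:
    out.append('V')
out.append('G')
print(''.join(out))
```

Execution trace: 'V' (outer except NameError) → 'G' (after the try/except). Output: VG

Answer: VG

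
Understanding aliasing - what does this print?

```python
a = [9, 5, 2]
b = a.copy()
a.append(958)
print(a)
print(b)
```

Key concept: list.copy() creates independent copy.
Step by step:
`a = [9, 5, 2]` → a = [9, 5, 2]
`b = a.copy()` → b = [9, 5, 2]
`a.append(958)` → a = [9, 5, 2, 958]
`print(a)` → prints [9, 5, 2, 958]
`print(b)` → prints [9, 5, 2]

Answer:
[9, 5, 2, 958]
[9, 5, 2]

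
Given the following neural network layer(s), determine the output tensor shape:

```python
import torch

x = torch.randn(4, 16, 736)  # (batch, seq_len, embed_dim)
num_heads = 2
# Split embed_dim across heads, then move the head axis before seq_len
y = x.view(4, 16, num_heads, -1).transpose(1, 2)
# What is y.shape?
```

Input: (4, 16, 736) -> head_dim = 736 // 2 = 368; after view: (4, 16, 2, 368) -> after transpose(1, 2): (4, 2, 16, 368) -> Output: (4, 2, 16, 368)

Answer: (4, 2, 16, 368)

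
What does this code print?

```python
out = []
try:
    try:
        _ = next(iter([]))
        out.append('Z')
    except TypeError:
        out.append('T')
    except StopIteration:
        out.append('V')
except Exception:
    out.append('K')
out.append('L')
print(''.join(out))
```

Execution trace: 'V' (inner except StopIteration) → 'L' (after the try/except). Output: VL

Answer: VL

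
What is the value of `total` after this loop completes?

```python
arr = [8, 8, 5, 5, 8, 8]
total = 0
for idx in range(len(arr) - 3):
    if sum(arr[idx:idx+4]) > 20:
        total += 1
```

Count windows with sum > 20
`total` takes the values: 0 → 1 → 2 → 3

Answer: 3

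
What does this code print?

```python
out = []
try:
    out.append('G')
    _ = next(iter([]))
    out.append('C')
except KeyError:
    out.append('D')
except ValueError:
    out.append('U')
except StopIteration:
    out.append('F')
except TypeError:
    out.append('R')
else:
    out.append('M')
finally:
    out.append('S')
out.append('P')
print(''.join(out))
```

Execution trace: 'G' (try body) → 'F' (except StopIteration) → 'S' (finally) → 'P' (after the try/except). Output: GFSP

Answer: GFSP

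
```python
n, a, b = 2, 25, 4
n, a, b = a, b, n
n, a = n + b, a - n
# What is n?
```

Trace:
`n, a, b = 2, 25, 4` → n = 2; a = 25; b = 4
`n, a, b = a, b, n` → n = 25; a = 4; b = 2
`n, a = n + b, a - n` → n = 27; a = -21
So n = 27

Answer: 27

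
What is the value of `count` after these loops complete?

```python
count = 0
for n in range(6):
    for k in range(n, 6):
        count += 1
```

Upper triangle: 6 + 5 + ... + 1
`count` takes the values: 0 → 1 → 2 → 3 → 4 → 5 → 6 → 7 → 8 → 9 → 10 → 11 → 12 → 13 → 14 → 15 → 16 → 17 → 18 → 19 → 20 → 21

Answer: 21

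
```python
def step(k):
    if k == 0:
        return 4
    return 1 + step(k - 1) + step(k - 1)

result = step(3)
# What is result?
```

step(k) = 1 + 2·step(k-1), step(0)=4. Closed form: (4+1)·2^3 - 1 = 39.

Answer: 39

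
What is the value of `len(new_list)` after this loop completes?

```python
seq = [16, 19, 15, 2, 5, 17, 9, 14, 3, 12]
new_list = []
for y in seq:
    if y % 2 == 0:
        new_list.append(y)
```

Count even numbers in [16, 19, 15, 2, 5, 17, 9, 14, 3, 12]
`new_list` takes the values: [] → [16] → [16, 2] → [16, 2, 14] → [16, 2, 14, 12]
So `len(new_list)` = 4

Answer: 4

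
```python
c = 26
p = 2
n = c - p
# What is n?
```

Trace:
`c = 26` → c = 26
`p = 2` → p = 2
`n = c - p` → n = 24
So n = 24

Answer: 24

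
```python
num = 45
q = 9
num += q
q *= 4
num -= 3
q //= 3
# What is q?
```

Trace:
`num = 45` → num = 45
`q = 9` → q = 9
`num += q` → num = 54
`q *= 4` → q = 36
`num -= 3` → num = 51
`q //= 3` → q = 12
So q = 12

Answer: 12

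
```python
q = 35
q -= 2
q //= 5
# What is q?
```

Trace:
`q = 35` → q = 35
`q -= 2` → q = 33
`q //= 5` → q = 6
So q = 6

Answer: 6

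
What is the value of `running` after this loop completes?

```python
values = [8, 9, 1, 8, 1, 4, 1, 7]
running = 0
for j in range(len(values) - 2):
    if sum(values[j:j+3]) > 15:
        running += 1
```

Count windows with sum > 15
`running` takes the values: 0 → 1 → 2

Answer: 2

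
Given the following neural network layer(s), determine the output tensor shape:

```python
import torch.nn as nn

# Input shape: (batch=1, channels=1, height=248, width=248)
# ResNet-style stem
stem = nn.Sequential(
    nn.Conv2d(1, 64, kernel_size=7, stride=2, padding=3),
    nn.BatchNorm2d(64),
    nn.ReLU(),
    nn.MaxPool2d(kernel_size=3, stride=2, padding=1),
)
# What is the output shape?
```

Input: (1, 1, 248, 248) -> after Conv2d 7x7 stride=2: (1, 64, 124, 124) -> Output: (1, 64, 62, 62)

Answer: (1, 64, 62, 62)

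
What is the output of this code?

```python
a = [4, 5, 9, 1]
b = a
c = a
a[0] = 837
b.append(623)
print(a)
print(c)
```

Key concept: multiple aliases.
Step by step:
`a = [4, 5, 9, 1]` → a = [4, 5, 9, 1]
`b = a` → b = [4, 5, 9, 1] (same object as a)
`c = a` → c = [4, 5, 9, 1] (same object as a, b)
`a[0] = 837` → a = [837, 5, 9, 1] (same object as b, c); b = [837, 5, 9, 1] (same object as a, c); c = [837, 5, 9, 1] (same object as a, b)
`b.append(623)` → a = [837, 5, 9, 1, 623] (same object as b, c); b = [837, 5, 9, 1, 623] (same object as a, c); c = [837, 5, 9, 1, 623] (same object as a, b)
`print(a)` → prints [837, 5, 9, 1, 623]
`print(c)` → prints [837, 5, 9, 1, 623]

Answer:
[837, 5, 9, 1, 623]
[837, 5, 9, 1, 623]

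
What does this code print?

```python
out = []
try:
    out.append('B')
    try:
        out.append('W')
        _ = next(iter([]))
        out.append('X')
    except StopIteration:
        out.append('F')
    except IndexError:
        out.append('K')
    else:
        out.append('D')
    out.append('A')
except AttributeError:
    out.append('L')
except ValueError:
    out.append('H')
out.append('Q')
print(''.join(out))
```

Execution trace: 'B' (try body) → 'W' (inner try body) → 'F' (inner except StopIteration) → 'A' (try body, no exception) → 'Q' (after the try/except). Output: BWFAQ

Answer: BWFAQ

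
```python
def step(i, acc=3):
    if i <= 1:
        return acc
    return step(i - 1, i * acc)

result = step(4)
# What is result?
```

Accumulator trace (n, acc): (4, 3) -> (3, 12) -> (2, 36) -> (1, 72) -> return 72

Answer: 72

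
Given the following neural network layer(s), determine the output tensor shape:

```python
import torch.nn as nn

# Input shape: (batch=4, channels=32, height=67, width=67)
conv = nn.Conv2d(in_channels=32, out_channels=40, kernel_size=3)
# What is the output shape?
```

Input: (4, 32, 67, 67) -> Output: (4, 40, 65, 65)

Answer: (4, 40, 65, 65)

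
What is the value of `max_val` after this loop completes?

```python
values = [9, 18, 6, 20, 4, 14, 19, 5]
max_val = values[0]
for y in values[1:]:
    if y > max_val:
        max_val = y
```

Maximum of [9, 18, 6, 20, 4, 14, 19, 5]
`max_val` takes the values: 9 → 18 → 20

Answer: 20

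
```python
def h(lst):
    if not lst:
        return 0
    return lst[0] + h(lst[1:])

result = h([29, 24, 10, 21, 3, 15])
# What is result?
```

29 + 24 + 10 + 21 + 3 + 15 + 0 = 102

Answer: 102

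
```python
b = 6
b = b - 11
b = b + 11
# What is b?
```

Trace:
`b = 6` → b = 6
`b = b - 11` → b = -5
`b = b + 11` → b = 6
So b = 6

Answer: 6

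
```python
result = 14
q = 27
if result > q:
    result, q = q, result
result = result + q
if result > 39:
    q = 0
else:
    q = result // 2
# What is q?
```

Trace:
`result = 14` → result = 14
`q = 27` → q = 27
`if result > q: ...` → result > q is False → no variable changes
`result = result + q` → result = 41
`if result > 39: ...` → result > 39 is True → q = 0
So q = 0

Answer: 0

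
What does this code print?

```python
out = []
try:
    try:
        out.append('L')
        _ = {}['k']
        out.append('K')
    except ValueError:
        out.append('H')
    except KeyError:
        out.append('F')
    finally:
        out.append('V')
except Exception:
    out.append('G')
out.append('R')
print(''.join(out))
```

Execution trace: 'L' (inner try body) → 'F' (inner except KeyError) → 'V' (inner finally) → 'R' (after the try/except). Output: LFVR

Answer: LFVR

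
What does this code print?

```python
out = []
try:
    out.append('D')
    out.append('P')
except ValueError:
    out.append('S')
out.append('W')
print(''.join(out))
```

Execution trace: 'D' (try body) → 'P' (try body, no exception) → 'W' (after the try/except). Output: DPW

Answer: DPW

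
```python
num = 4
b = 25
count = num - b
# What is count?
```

Trace:
`num = 4` → num = 4
`b = 25` → b = 25
`count = num - b` → count = -21
So count = -21

Answer: -21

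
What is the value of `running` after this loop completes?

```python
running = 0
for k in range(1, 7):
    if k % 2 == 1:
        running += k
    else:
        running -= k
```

Add odd, subtract even
`running` takes the values: 0 → 1 → -1 → 2 → -2 → 3 → -3

Answer: -3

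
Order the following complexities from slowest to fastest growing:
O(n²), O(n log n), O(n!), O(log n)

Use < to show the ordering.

Ordered by growth rate: O(log n) < O(n log n) < O(n²) < O(n!)

Answer: O(log n) < O(n log n) < O(n²) < O(n!)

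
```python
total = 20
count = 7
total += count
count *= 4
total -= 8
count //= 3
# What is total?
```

Trace:
`total = 20` → total = 20
`count = 7` → count = 7
`total += count` → total = 27
`count *= 4` → count = 28
`total -= 8` → total = 19
`count //= 3` → count = 9
So total = 19

Answer: 19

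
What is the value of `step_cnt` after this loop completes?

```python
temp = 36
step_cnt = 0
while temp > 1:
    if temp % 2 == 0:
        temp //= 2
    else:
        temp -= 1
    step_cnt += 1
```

Steps to reduce 36 to 1
`step_cnt` takes the values: 0 → 1 → 2 → 3 → 4 → 5 → 6

Answer: 6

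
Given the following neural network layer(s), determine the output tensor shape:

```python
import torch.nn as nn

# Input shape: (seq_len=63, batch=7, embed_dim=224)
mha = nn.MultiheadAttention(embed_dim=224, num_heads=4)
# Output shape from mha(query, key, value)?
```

Input: (63, 7, 224) -> Output: (63, 7, 224)

Answer: (63, 7, 224)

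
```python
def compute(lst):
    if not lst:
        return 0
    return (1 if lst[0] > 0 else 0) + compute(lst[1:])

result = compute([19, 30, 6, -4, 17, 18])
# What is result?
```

Count of positive elements in [19, 30, 6, -4, 17, 18] = 5

Answer: 5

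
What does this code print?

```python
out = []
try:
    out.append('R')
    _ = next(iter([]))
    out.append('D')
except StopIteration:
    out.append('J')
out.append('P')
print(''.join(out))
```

Execution trace: 'R' (try body) → 'J' (except StopIteration) → 'P' (after the try/except). Output: RJP

Answer: RJP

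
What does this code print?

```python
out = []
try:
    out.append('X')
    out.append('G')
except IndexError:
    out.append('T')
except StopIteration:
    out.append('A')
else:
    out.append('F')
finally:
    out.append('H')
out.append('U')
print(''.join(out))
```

Execution trace: 'X' (try body) → 'G' (try body, no exception) → 'F' (else) → 'H' (finally) → 'U' (after the try/except). Output: XGFHU

Answer: XGFHU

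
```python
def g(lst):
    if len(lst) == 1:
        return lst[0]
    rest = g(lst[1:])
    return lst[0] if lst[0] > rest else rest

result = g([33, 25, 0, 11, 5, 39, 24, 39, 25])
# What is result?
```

Recursive max over [33, 25, 0, 11, 5, 39, 24, 39, 25] = 39

Answer: 39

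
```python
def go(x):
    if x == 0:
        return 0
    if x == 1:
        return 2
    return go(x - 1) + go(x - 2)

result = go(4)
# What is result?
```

Build up from base cases: go(0)=0, go(1)=2, go(2)=2, go(3)=4, go(4)=6

Answer: 6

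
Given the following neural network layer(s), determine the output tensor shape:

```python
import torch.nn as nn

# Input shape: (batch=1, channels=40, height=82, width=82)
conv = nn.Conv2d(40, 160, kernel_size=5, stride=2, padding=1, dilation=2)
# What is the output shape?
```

Input: (1, 40, 82, 82) -> Output: (1, 160, 38, 38)

Answer: (1, 160, 38, 38)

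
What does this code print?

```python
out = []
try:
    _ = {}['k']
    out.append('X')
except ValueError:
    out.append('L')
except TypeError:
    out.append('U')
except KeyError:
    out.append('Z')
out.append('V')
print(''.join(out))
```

Execution trace: 'Z' (except KeyError) → 'V' (after the try/except). Output: ZV

Answer: ZV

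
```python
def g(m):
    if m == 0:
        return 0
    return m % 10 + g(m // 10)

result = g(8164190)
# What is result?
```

Sum of digits of 8164190: 0 + 9 + 1 + 4 + 6 + 1 + 8 = 29

Answer: 29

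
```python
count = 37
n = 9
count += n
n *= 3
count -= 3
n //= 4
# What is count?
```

Trace:
`count = 37` → count = 37
`n = 9` → n = 9
`count += n` → count = 46
`n *= 3` → n = 27
`count -= 3` → count = 43
`n //= 4` → n = 6
So count = 43

Answer: 43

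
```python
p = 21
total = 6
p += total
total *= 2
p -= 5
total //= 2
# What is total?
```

Trace:
`p = 21` → p = 21
`total = 6` → total = 6
`p += total` → p = 27
`total *= 2` → total = 12
`p -= 5` → p = 22
`total //= 2` → total = 6
So total = 6

Answer: 6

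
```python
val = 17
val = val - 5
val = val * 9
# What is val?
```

Trace:
`val = 17` → val = 17
`val = val - 5` → val = 12
`val = val * 9` → val = 108
So val = 108

Answer: 108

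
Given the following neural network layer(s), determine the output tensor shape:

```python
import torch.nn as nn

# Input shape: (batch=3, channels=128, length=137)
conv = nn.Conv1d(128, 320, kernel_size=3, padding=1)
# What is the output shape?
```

Input: (3, 128, 137) -> Output: (3, 320, 137)

Answer: (3, 320, 137)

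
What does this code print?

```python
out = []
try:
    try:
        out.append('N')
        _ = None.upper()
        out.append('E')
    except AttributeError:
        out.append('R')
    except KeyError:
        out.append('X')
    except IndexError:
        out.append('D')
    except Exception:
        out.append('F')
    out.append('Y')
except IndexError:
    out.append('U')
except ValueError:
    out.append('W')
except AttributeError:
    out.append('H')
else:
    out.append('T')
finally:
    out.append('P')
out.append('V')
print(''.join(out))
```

Execution trace: 'N' (inner try body) → 'R' (inner except AttributeError) → 'Y' (try body, no exception) → 'T' (else) → 'P' (finally) → 'V' (after the try/except). Output: NRYTPV

Answer: NRYTPV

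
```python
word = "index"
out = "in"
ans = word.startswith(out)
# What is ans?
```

Trace:
`word = "index"` → word = 'index'
`out = "in"` → out = 'in'
`ans = word.startswith(out)` → ans = True
So ans = True

Answer: True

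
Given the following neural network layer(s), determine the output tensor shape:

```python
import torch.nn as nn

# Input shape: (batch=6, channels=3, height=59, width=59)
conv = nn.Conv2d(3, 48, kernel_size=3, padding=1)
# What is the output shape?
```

Input: (6, 3, 59, 59) -> Output: (6, 48, 59, 59)

Answer: (6, 48, 59, 59)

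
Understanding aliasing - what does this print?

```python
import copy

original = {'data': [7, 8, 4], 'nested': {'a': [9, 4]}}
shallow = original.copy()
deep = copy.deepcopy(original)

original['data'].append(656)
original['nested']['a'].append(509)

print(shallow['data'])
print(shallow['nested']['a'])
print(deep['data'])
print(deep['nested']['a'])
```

Key concept: comparing shallow vs deep copy.
Step by step:
`original = {'data': [7, 8, 4], 'nested': {'a': [9, 4]}}` → original = {'data': [7, 8, 4], 'nested': {'a': [9, 4]}}
`shallow = original.copy()` → shallow = {'data': [7, 8, 4], 'nested': {'a': [9, 4]}}
`deep = copy.deepcopy(original)` → deep = {'data': [7, 8, 4], 'nested': {'a': [9, 4]}}
`original['data'].append(656)` → original = {'data': [7, 8, 4, 656], 'nested': {'a': [9, 4]}}; shallow = {'data': [7, 8, 4, 656], 'nested': {'a': [9, 4]}}
`original['nested']['a'].append(509)` → original = {'data': [7, 8, 4, 656], 'nested': {'a': [9, 4, 509]}}; shallow = {'data': [7, 8, 4, 656], 'nested': {'a': [9, 4, 509]}}
`print(shallow['data'])` → prints [7, 8, 4, 656]
`print(shallow['nested']['a'])` → prints [9, 4, 509]
`print(deep['data'])` → prints [7, 8, 4]
`print(deep['nested']['a'])` → prints [9, 4]

Answer:
[7, 8, 4, 656]
[9, 4, 509]
[7, 8, 4]
[9, 4]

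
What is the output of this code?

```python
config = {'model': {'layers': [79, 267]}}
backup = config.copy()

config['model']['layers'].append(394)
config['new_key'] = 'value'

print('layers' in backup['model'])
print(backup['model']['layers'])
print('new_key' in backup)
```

Key concept: shallow copy gotcha with nested dict.
Step by step:
`config = {'model': {'layers': [79, 267]}}` → config = {'model': {'layers': [79, 267]}}
`backup = config.copy()` → backup = {'model': {'layers': [79, 267]}}
`config['model']['layers'].append(394)` → config = {'model': {'layers': [79, 267, 394]}}; backup = {'model': {'layers': [79, 267, 394]}}
`config['new_key'] = 'value'` → config = {'model': {'layers': [79, 267, 394]}, 'new_key': 'value'}
`print('layers' in backup['model'])` → prints True
`print(backup['model']['layers'])` → prints [79, 267, 394]
`print('new_key' in backup)` → prints False

Answer:
True
[79, 267, 394]
False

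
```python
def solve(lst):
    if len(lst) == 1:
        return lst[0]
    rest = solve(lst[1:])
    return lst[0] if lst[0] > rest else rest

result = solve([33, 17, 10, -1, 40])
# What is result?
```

Recursive max over [33, 17, 10, -1, 40] = 40

Answer: 40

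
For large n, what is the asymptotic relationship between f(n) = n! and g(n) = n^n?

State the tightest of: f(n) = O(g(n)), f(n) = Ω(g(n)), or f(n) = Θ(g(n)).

n! vs n^n: f(n) = O(g(n)) but not Ω(g(n)) — n^n grows strictly faster than n!.

Answer: f(n) = O(g(n)) but not Ω(g(n)) — n^n grows strictly faster than n!.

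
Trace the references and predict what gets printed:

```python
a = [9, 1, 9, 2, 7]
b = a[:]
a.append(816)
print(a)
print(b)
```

Key concept: slice [:] creates copy.
Step by step:
`a = [9, 1, 9, 2, 7]` → a = [9, 1, 9, 2, 7]
`b = a[:]` → b = [9, 1, 9, 2, 7]
`a.append(816)` → a = [9, 1, 9, 2, 7, 816]
`print(a)` → prints [9, 1, 9, 2, 7, 816]
`print(b)` → prints [9, 1, 9, 2, 7]

Answer:
[9, 1, 9, 2, 7, 816]
[9, 1, 9, 2, 7]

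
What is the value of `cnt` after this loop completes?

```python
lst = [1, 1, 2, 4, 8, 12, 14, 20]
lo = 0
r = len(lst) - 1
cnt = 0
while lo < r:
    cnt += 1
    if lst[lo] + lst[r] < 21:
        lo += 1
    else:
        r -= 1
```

Steps to find pair summing to 21
`cnt` takes the values: 0 → 1 → 2 → 3 → 4 → 5 → 6 → 7

Answer: 7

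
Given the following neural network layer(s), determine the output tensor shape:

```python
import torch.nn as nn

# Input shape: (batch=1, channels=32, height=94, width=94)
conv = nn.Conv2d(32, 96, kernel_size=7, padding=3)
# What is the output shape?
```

Input: (1, 32, 94, 94) -> Output: (1, 96, 94, 94)

Answer: (1, 96, 94, 94)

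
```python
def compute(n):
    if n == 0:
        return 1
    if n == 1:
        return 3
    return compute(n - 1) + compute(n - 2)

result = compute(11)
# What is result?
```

Build up from base cases: compute(0)=1, compute(1)=3, compute(2)=4, compute(3)=7, compute(4)=11, compute(5)=18, compute(6)=29, ..., compute(11)=322

Answer: 322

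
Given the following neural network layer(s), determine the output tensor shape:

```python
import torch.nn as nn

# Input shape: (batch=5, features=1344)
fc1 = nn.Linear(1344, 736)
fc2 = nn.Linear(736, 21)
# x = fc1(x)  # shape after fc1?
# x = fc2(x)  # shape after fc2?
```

Input: (5, 1344) -> after fc1: (5, 736) -> Output: (5, 21)

Answer: (5, 21)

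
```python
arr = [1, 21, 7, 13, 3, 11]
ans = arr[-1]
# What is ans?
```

Trace:
`arr = [1, 21, 7, 13, 3, 11]` → arr = [1, 21, 7, 13, 3, 11]
`ans = arr[-1]` → ans = 11
So ans = 11

Answer: 11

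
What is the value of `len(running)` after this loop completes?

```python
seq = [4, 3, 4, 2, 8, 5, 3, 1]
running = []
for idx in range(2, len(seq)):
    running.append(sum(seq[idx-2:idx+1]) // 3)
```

Number of 3-element averages
`running` takes the values: [] → [3] → [3, 3] → [3, 3, 4] → [3, 3, 4, 5] → [3, 3, 4, 5, 5] → [3, 3, 4, 5, 5, 3]
So `len(running)` = 6

Answer: 6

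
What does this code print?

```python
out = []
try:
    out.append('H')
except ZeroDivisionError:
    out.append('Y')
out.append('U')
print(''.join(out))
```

Execution trace: 'H' (try body, no exception) → 'U' (after the try/except). Output: HU

Answer: HU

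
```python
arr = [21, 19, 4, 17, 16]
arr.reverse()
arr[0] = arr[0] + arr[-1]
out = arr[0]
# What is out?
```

Trace:
`arr = [21, 19, 4, 17, 16]` → arr = [21, 19, 4, 17, 16]
`arr.reverse()` → arr = [16, 17, 4, 19, 21]
`arr[0] = arr[0] + arr[-1]` → arr = [37, 17, 4, 19, 21]
`out = arr[0]` → out = 37
So out = 37

Answer: 37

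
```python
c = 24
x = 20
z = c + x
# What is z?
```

Trace:
`c = 24` → c = 24
`x = 20` → x = 20
`z = c + x` → z = 44
So z = 44

Answer: 44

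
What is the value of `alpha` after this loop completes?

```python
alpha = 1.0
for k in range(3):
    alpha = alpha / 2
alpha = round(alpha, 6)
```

Halving LR 3 times: 1 / 2^3
`alpha` takes the values: 1.0 → 0.5 → 0.25 → 0.125

Answer: 0.125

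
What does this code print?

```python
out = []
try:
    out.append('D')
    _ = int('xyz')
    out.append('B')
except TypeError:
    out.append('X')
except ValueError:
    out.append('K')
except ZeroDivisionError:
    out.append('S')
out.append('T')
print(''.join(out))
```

Execution trace: 'D' (try body) → 'K' (except ValueError) → 'T' (after the try/except). Output: DKT

Answer: DKT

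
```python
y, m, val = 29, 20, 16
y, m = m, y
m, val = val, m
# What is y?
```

Trace:
`y, m, val = 29, 20, 16` → y = 29; m = 20; val = 16
`y, m = m, y` → y = 20; m = 29
`m, val = val, m` → m = 16; val = 29
So y = 20

Answer: 20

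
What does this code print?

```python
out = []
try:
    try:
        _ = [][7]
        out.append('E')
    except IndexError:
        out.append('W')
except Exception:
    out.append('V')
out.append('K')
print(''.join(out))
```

Execution trace: 'W' (inner except IndexError) → 'K' (after the try/except). Output: WK

Answer: WK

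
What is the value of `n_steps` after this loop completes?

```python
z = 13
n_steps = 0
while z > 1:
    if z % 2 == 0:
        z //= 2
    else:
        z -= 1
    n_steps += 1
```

Steps to reduce 13 to 1
`n_steps` takes the values: 0 → 1 → 2 → 3 → 4 → 5

Answer: 5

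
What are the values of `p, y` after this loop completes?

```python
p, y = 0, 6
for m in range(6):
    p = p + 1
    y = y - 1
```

p goes 0→6, y goes 6→0
`p, y` takes the values: (0, 6) → (1, 6) → (1, 5) → (2, 5) → (2, 4) → (3, 4) → (3, 3) → (4, 3) → (4, 2) → (5, 2) → (5, 1) → (6, 1) → (6, 0)

Answer: 6, 0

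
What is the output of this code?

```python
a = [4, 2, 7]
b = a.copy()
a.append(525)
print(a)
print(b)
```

Key concept: list.copy() creates independent copy.
Step by step:
`a = [4, 2, 7]` → a = [4, 2, 7]
`b = a.copy()` → b = [4, 2, 7]
`a.append(525)` → a = [4, 2, 7, 525]
`print(a)` → prints [4, 2, 7, 525]
`print(b)` → prints [4, 2, 7]

Answer:
[4, 2, 7, 525]
[4, 2, 7]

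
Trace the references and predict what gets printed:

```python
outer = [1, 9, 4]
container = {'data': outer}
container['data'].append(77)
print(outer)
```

Key concept: dict holds reference to list.
Step by step:
`outer = [1, 9, 4]` → outer = [1, 9, 4]
`container = {'data': outer}` → container = {'data': [1, 9, 4]}
`container['data'].append(77)` → outer = [1, 9, 4, 77]; container = {'data': [1, 9, 4, 77]}
`print(outer)` → prints [1, 9, 4, 77]

Answer: [1, 9, 4, 77]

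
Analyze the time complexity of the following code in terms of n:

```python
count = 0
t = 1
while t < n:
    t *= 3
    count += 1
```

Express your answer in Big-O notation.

Each loop level contributes: log n. Multiplying the contributions gives O(log n).

Answer: O(log n)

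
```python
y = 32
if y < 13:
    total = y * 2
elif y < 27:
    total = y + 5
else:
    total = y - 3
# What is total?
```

Trace:
`y = 32` → y = 32
`if y < 13: ...` → y < 13 is False, y < 27 is False, take else branch → total = 29
So total = 29

Answer: 29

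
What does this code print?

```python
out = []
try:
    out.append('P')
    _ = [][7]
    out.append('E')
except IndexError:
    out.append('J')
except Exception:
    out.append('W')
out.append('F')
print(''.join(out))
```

Execution trace: 'P' (try body) → 'J' (except IndexError) → 'F' (after the try/except). Output: PJF

Answer: PJF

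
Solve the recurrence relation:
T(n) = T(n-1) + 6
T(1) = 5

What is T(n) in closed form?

Unrolling: T(n) = T(1) + 6·(n-1) = 5 + 6(n-1) = 6n - 1.

Answer: T(n) = 6n - 1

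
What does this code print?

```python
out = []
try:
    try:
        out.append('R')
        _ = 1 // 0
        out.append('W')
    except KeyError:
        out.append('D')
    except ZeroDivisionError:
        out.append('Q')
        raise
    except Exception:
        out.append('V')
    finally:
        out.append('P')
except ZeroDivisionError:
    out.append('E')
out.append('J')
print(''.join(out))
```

Execution trace: 'R' (inner try body) → 'Q' (inner except ZeroDivisionError) → 'P' (inner finally) → 'E' (outer except ZeroDivisionError) → 'J' (after the try/except). Output: RQPEJ

Answer: RQPEJ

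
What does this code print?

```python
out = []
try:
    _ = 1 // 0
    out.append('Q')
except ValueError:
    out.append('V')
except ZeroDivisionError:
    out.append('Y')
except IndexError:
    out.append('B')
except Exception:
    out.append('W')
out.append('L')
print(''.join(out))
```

Execution trace: 'Y' (except ZeroDivisionError) → 'L' (after the try/except). Output: YL

Answer: YL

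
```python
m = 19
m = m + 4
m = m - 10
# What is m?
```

Trace:
`m = 19` → m = 19
`m = m + 4` → m = 23
`m = m - 10` → m = 13
So m = 13

Answer: 13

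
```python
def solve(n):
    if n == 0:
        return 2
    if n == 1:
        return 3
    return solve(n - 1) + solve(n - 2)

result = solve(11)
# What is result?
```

Build up from base cases: solve(0)=2, solve(1)=3, solve(2)=5, solve(3)=8, solve(4)=13, solve(5)=21, solve(6)=34, ..., solve(11)=377

Answer: 377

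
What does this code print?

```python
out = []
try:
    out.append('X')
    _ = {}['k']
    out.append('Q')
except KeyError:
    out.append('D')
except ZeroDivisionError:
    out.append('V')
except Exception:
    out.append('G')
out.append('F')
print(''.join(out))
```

Execution trace: 'X' (try body) → 'D' (except KeyError) → 'F' (after the try/except). Output: XDF

Answer: XDF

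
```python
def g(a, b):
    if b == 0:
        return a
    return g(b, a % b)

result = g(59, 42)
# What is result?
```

g(59, 42) -> g(42, 17) -> g(17, 8) -> g(8, 1) -> g(1, 0) -> 1

Answer: 1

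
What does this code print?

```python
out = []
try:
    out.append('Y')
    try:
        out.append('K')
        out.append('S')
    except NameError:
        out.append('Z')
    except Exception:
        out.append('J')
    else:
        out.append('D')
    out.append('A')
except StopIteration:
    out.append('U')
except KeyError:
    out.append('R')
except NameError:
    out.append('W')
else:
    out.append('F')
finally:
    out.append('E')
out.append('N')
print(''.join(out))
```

Execution trace: 'Y' (try body) → 'K' (inner try body) → 'S' (inner try body, no exception) → 'D' (inner else) → 'A' (try body, no exception) → 'F' (else) → 'E' (finally) → 'N' (after the try/except). Output: YKSDAFEN

Answer: YKSDAFEN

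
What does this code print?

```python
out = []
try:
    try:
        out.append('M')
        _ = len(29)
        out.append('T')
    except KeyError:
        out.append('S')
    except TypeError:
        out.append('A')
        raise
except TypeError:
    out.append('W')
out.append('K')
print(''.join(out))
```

Execution trace: 'M' (inner try body) → 'A' (inner except TypeError) → 'W' (outer except TypeError) → 'K' (after the try/except). Output: MAWK

Answer: MAWK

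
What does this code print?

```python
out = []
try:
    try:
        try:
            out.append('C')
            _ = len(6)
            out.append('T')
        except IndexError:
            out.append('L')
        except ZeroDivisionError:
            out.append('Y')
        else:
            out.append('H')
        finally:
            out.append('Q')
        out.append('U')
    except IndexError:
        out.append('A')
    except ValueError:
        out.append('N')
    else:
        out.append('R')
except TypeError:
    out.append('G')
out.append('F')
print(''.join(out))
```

Execution trace: 'C' (inner try body) → 'Q' (inner finally) → 'G' (outer except TypeError) → 'F' (after the try/except). Output: CQGF

Answer: CQGF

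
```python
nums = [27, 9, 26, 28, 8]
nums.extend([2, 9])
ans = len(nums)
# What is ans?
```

Trace:
`nums = [27, 9, 26, 28, 8]` → nums = [27, 9, 26, 28, 8]
`nums.extend([2, 9])` → nums = [27, 9, 26, 28, 8, 2, 9]
`ans = len(nums)` → ans = 7
So ans = 7

Answer: 7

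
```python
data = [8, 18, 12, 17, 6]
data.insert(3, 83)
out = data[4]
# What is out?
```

Trace:
`data = [8, 18, 12, 17, 6]` → data = [8, 18, 12, 17, 6]
`data.insert(3, 83)` → data = [8, 18, 12, 83, 17, 6]
`out = data[4]` → out = 17
So out = 17

Answer: 17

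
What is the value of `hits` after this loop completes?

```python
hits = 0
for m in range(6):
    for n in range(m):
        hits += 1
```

Triangle number: 0+1+2+...+5
`hits` takes the values: 0 → 1 → 2 → 3 → 4 → 5 → 6 → 7 → 8 → 9 → 10 → 11 → 12 → 13 → 14 → 15

Answer: 15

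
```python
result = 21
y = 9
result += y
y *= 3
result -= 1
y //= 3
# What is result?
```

Trace:
`result = 21` → result = 21
`y = 9` → y = 9
`result += y` → result = 30
`y *= 3` → y = 27
`result -= 1` → result = 29
`y //= 3` → y = 9
So result = 29

Answer: 29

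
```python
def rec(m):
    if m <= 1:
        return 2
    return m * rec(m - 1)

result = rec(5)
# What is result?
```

rec(5) = 5 * 4 * 3 * 2 * 2 = 240

Answer: 240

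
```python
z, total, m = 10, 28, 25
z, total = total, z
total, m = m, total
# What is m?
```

Trace:
`z, total, m = 10, 28, 25` → z = 10; total = 28; m = 25
`z, total = total, z` → z = 28; total = 10
`total, m = m, total` → total = 25; m = 10
So m = 10

Answer: 10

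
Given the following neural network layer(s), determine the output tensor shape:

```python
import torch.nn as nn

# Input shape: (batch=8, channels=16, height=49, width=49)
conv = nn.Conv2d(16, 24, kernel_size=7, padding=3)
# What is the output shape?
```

Input: (8, 16, 49, 49) -> Output: (8, 24, 49, 49)

Answer: (8, 24, 49, 49)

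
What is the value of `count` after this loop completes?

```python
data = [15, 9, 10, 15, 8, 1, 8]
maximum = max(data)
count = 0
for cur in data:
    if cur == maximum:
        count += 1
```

Count of max value 15 in [15, 9, 10, 15, 8, 1, 8]
`count` takes the values: 0 → 1 → 2

Answer: 2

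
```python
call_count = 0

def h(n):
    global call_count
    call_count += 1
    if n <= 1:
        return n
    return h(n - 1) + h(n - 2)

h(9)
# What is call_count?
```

Calls(n) = 1 + Calls(n-1) + Calls(n-2); Calls(0)=Calls(1)=1. For n=9 this gives 109.

Answer: 109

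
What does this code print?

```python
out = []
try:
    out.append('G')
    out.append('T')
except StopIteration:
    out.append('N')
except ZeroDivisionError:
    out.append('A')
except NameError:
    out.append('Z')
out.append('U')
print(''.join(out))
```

Execution trace: 'G' (try body) → 'T' (try body, no exception) → 'U' (after the try/except). Output: GTU

Answer: GTU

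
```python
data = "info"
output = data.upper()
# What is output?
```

Trace:
`data = "info"` → data = 'info'
`output = data.upper()` → output = 'INFO'
So output = 'INFO'

Answer: 'INFO'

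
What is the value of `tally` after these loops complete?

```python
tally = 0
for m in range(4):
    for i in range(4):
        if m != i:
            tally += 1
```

4² - 4 (exclude diagonal)
`tally` takes the values: 0 → 1 → 2 → 3 → 4 → 5 → 6 → 7 → 8 → 9 → 10 → 11 → 12

Answer: 12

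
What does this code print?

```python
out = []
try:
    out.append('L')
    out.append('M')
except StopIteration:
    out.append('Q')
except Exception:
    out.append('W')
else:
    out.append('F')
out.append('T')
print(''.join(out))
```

Execution trace: 'L' (try body) → 'M' (try body, no exception) → 'F' (else) → 'T' (after the try/except). Output: LMFT

Answer: LMFT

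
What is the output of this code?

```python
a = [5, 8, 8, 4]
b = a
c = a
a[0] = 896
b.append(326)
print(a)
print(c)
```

Key concept: multiple aliases.
Step by step:
`a = [5, 8, 8, 4]` → a = [5, 8, 8, 4]
`b = a` → b = [5, 8, 8, 4] (same object as a)
`c = a` → c = [5, 8, 8, 4] (same object as a, b)
`a[0] = 896` → a = [896, 8, 8, 4] (same object as b, c); b = [896, 8, 8, 4] (same object as a, c); c = [896, 8, 8, 4] (same object as a, b)
`b.append(326)` → a = [896, 8, 8, 4, 326] (same object as b, c); b = [896, 8, 8, 4, 326] (same object as a, c); c = [896, 8, 8, 4, 326] (same object as a, b)
`print(a)` → prints [896, 8, 8, 4, 326]
`print(c)` → prints [896, 8, 8, 4, 326]

Answer:
[896, 8, 8, 4, 326]
[896, 8, 8, 4, 326]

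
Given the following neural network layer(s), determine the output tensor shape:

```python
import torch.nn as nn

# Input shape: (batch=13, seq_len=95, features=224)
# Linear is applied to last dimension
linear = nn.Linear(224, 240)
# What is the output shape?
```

Input: (13, 95, 224) -> Output: (13, 95, 240)

Answer: (13, 95, 240)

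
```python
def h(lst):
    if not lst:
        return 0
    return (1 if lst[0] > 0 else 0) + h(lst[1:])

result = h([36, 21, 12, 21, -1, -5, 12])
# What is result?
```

Count of positive elements in [36, 21, 12, 21, -1, -5, 12] = 5

Answer: 5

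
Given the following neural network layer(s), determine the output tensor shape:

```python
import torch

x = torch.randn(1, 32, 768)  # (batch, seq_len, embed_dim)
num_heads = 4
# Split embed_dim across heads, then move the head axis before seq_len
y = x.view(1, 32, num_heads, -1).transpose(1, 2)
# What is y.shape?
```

Input: (1, 32, 768) -> head_dim = 768 // 4 = 192; after view: (1, 32, 4, 192) -> after transpose(1, 2): (1, 4, 32, 192) -> Output: (1, 4, 32, 192)

Answer: (1, 4, 32, 192)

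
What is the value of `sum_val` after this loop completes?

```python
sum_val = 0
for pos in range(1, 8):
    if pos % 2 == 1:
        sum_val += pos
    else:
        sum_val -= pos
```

Add odd, subtract even
`sum_val` takes the values: 0 → 1 → -1 → 2 → -2 → 3 → -3 → 4

Answer: 4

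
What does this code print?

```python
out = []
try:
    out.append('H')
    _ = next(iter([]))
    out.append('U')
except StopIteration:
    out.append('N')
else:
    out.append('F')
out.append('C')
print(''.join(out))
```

Execution trace: 'H' (try body) → 'N' (except StopIteration) → 'C' (after the try/except). Output: HNC

Answer: HNC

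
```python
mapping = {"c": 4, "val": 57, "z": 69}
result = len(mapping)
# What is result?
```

Trace:
`mapping = {"c": 4, "val": 57, "z": 69}` → mapping = {'c': 4, 'val': 57, 'z': 69}
`result = len(mapping)` → result = 3
So result = 3

Answer: 3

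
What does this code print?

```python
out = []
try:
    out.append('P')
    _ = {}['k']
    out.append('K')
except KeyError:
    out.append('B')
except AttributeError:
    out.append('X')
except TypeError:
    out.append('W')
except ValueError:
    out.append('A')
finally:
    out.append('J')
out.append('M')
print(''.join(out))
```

Execution trace: 'P' (try body) → 'B' (except KeyError) → 'J' (finally) → 'M' (after the try/except). Output: PBJM

Answer: PBJM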